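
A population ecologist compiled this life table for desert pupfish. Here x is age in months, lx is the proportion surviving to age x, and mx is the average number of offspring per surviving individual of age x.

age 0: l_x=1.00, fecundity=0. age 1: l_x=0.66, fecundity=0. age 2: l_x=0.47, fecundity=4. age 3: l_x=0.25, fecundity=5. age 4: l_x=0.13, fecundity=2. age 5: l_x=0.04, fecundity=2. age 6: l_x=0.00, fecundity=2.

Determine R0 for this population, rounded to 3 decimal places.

3.470

lx·mx by age: 0, 0, 1.88, 1.25, 0.26, 0.08, 0
R0 = Σ lx·mx = 3.47 → 3.470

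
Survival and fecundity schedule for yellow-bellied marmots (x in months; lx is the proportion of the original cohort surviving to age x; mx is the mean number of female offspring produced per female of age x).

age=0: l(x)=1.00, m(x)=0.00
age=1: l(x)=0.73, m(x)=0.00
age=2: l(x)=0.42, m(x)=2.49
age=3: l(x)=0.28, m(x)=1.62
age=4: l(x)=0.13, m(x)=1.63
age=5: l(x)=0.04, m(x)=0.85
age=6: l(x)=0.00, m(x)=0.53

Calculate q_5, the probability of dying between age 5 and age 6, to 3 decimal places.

q_5 = (l_5 − l_6) / l_5 = (0.04 − 0) / 0.04
     = 0.04 / 0.04 = 1 → 1.000

1.000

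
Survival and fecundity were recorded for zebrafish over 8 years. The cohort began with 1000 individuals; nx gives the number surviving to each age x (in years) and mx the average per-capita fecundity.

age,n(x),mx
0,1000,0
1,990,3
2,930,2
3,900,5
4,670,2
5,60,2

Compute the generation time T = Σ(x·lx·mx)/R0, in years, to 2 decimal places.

2.42

lx = nx/n0 = nx/1000: 1, 0.99, 0.93, 0.9, 0.67, 0.06
lx·mx: 0, 2.97, 1.86, 4.5, 1.34, 0.12 → R0 = 10.79
x·lx·mx: 0, 2.97, 3.72, 13.5, 5.36, 0.6 → Σ = 26.15
T = 26.15 / 10.79 = 2.42354… → 2.42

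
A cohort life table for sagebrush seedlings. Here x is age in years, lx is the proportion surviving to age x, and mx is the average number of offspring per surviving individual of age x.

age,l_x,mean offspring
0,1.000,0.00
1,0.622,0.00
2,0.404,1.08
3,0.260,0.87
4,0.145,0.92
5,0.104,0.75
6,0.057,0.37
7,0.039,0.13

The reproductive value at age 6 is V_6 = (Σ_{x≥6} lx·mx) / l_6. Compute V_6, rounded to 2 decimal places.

0.46

lx·mx for x ≥ 6: 0.02109, 0.00507 → sum = 0.02616
V_6 = 0.02616 / l_6 = 0.02616 / 0.057 = 0.458947… → 0.46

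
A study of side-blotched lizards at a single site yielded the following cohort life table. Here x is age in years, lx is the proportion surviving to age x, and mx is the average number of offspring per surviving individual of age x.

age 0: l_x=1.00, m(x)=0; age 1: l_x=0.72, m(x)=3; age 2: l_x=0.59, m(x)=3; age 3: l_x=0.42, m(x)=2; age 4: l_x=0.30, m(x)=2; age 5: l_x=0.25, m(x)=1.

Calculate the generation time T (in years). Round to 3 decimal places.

lx·mx: 0, 2.16, 1.77, 0.84, 0.6, 0.25 → R0 = 5.62
x·lx·mx: 0, 2.16, 3.54, 2.52, 2.4, 1.25 → Σ = 11.87
T = 11.87 / 5.62 = 2.1121… → 2.112

2.112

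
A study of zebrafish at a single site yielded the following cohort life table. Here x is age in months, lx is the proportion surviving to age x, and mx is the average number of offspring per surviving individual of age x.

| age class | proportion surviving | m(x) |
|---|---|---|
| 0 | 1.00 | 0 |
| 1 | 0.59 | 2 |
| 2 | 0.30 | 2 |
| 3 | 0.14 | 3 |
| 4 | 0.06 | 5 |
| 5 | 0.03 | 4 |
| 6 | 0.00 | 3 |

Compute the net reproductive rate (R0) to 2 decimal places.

2.62

lx·mx by age: 0, 1.18, 0.6, 0.42, 0.3, 0.12, 0
R0 = Σ lx·mx = 2.62 → 2.62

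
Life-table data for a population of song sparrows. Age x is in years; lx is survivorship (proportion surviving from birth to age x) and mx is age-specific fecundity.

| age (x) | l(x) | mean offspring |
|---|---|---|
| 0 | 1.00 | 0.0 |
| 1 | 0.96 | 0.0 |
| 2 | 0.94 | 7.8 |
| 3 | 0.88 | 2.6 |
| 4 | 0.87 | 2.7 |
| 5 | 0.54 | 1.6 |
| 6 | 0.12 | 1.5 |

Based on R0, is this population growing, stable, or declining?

growing

R0 = Σ lx·mx = 0 + 0 + 7.332 + 2.288 + 2.349 + 0.864 + 0.18 = 13.013
R0 > 1, so the population is growing.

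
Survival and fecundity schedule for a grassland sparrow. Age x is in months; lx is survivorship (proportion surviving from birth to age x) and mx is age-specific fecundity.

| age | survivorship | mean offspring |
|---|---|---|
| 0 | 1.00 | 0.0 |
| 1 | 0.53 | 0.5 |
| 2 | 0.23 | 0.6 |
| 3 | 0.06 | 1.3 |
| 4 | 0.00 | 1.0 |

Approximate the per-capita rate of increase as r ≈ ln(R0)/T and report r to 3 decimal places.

R0 = Σ lx·mx = 0 + 0.265 + 0.138 + 0.078 + 0 = 0.481
Σ x·lx·mx = 0.775; T = 0.775/0.481 = 1.61123…
r ≈ ln(R0)/T = ln(0.481)/1.61123… = -0.45424… → -0.454

-0.454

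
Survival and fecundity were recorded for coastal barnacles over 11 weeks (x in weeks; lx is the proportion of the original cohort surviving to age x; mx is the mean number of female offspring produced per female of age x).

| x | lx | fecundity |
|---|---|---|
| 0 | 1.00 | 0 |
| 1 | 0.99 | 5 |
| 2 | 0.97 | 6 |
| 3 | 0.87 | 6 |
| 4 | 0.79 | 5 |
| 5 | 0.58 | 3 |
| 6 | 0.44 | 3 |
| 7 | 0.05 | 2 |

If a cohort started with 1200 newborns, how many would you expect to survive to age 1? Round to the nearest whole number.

1188

Expected survivors = N0 · l_1 = 1200 × 0.99 = 1188 → 1188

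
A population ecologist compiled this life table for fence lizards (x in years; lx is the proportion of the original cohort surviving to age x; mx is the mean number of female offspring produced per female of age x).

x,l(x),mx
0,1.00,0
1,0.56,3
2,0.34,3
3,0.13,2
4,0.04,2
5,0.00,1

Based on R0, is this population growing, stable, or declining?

R0 = Σ lx·mx = 0 + 1.68 + 1.02 + 0.26 + 0.08 + 0 = 3.04
R0 > 1, so the population is growing.

growing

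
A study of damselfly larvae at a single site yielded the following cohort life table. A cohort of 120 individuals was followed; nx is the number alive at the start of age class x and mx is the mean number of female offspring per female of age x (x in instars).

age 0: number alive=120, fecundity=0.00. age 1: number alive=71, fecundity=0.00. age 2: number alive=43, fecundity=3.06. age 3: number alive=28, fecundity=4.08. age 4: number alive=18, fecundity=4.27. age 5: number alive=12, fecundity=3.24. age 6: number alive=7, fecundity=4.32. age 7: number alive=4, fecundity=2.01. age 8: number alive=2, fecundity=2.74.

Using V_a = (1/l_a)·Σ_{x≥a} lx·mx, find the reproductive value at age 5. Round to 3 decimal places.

6.887

lx = nx/n0 = nx/120: 1, 0.59167…, 0.35833…, 0.23333…, 0.15, 0.1, 0.05833…, 0.03333…, 0.01667…
lx·mx for x ≥ 5: 0.324, 0.252…, 0.067…, 0.045667… → sum = 0.688667…
V_5 = 0.688667… / l_5 = 0.688667… / 0.1 = 6.886667… → 6.887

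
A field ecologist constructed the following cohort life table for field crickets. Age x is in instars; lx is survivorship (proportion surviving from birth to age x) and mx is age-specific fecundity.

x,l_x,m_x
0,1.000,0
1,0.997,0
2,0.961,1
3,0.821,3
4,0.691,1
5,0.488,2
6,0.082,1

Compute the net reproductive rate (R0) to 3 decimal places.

lx·mx by age: 0, 0, 0.961, 2.463, 0.691, 0.976, 0.082
R0 = Σ lx·mx = 5.173 → 5.173

5.173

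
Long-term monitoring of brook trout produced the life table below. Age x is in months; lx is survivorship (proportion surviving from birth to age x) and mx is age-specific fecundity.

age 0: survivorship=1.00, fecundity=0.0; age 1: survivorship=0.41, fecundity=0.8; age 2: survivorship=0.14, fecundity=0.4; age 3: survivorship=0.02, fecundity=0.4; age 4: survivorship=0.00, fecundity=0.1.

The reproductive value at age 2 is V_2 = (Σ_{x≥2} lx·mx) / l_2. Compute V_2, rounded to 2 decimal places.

lx·mx for x ≥ 2: 0.056, 0.008, 0 → sum = 0.064
V_2 = 0.064 / l_2 = 0.064 / 0.14 = 0.457143… → 0.46

0.46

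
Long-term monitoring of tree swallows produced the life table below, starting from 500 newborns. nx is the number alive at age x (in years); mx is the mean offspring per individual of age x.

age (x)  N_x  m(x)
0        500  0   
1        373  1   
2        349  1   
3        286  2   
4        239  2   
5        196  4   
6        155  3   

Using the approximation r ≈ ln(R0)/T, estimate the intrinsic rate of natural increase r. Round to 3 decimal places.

0.476

lx = nx/n0 = nx/500: 1, 0.746, 0.698, 0.572, 0.478, 0.392, 0.31
R0 = Σ lx·mx = 0 + 0.746 + 0.698 + 1.144 + 0.956 + 1.568 + 0.93 = 6.042
Σ x·lx·mx = 22.818; T = 22.818/6.042 = 3.77656…
r ≈ ln(R0)/T = ln(6.042)/3.77656… = 0.47629… → 0.476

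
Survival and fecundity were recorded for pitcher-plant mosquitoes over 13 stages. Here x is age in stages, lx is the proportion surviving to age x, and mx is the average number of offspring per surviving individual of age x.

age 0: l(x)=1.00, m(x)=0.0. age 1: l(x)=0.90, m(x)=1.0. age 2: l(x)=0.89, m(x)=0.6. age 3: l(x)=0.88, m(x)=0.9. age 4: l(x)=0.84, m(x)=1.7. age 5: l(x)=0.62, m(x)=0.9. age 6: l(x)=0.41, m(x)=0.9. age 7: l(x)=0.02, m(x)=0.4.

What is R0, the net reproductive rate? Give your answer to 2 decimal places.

lx·mx by age: 0, 0.9, 0.534, 0.792, 1.428, 0.558, 0.369, 0.008
R0 = Σ lx·mx = 4.589 → 4.59

4.59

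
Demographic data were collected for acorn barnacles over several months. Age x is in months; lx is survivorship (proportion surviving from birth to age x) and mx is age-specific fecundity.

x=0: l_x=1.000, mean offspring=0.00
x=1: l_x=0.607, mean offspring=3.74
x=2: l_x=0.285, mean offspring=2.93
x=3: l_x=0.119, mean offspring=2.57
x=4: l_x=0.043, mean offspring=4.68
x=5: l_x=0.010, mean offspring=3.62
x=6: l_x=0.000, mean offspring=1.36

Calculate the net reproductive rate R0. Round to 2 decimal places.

3.65

lx·mx by age: 0, 2.27018, 0.83505, 0.30583, 0.20124, 0.0362, 0
R0 = Σ lx·mx = 3.6485 → 3.65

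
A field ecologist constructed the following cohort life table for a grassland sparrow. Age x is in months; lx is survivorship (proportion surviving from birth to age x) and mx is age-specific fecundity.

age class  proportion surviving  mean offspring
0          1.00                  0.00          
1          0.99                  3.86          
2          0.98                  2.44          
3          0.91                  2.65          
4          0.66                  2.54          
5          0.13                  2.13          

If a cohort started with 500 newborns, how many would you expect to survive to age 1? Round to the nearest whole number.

Expected survivors = N0 · l_1 = 500 × 0.99 = 495 → 495

495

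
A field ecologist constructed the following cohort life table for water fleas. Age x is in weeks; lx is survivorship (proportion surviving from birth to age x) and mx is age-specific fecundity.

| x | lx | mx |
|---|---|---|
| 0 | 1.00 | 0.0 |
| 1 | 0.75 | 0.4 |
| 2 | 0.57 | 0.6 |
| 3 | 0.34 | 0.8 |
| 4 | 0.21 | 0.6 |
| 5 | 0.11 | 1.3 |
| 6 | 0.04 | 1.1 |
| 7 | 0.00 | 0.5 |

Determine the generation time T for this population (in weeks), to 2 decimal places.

2.68

lx·mx: 0, 0.3, 0.342, 0.272, 0.126, 0.143, 0.044, 0 → R0 = 1.227
x·lx·mx: 0, 0.3, 0.684, 0.816, 0.504, 0.715, 0.264, 0 → Σ = 3.283
T = 3.283 / 1.227 = 2.675632… → 2.68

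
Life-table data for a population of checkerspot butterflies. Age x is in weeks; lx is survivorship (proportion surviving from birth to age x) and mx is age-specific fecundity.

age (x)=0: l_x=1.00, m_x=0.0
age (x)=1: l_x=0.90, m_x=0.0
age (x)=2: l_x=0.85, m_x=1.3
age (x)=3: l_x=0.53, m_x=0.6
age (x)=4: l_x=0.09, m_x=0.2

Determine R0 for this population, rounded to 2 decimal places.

lx·mx by age: 0, 0, 1.105, 0.318, 0.018
R0 = Σ lx·mx = 1.441 → 1.44

1.44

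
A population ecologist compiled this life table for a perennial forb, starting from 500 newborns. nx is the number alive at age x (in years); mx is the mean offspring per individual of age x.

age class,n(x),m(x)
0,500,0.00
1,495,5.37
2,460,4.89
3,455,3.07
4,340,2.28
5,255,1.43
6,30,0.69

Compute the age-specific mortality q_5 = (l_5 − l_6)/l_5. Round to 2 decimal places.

0.88

lx = nx/n0 = nx/500: 1, 0.99, 0.92, 0.91, 0.68, 0.51, 0.06
q_5 = (l_5 − l_6) / l_5 = (0.51 − 0.06) / 0.51
     = 0.45 / 0.51 = 0.882353… → 0.88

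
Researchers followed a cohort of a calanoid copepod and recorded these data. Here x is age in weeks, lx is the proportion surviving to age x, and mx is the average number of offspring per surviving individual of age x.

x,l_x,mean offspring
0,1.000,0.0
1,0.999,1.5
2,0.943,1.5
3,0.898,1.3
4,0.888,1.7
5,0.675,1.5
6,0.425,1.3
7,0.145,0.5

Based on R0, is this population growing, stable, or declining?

growing

R0 = Σ lx·mx = 0 + 1.4985 + 1.4145 + 1.1674 + 1.5096 + 1.0125 + 0.5525 + 0.0725 = 7.2275
R0 > 1, so the population is growing.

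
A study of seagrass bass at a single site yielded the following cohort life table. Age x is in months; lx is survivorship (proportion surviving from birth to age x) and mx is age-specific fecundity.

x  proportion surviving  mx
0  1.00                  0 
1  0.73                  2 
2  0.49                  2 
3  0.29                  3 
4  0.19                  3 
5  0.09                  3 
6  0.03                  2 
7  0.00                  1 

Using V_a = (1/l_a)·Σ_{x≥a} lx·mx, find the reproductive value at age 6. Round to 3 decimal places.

lx·mx for x ≥ 6: 0.06, 0 → sum = 0.06
V_6 = 0.06 / l_6 = 0.06 / 0.03 = 2 → 2.000

2.000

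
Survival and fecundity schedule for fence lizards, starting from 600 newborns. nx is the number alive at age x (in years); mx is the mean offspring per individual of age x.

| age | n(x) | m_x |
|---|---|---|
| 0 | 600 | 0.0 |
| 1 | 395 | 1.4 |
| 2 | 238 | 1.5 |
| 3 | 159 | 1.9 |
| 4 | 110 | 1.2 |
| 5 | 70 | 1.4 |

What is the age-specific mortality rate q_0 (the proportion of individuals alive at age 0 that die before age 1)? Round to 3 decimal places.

0.342

lx = nx/n0 = nx/600: 1, 0.65833…, 0.39667…, 0.265, 0.18333…, 0.11667…
q_0 = (l_0 − l_1) / l_0 = (1 − 0.658333…) / 1
     = 0.341667… / 1 = 0.341667… → 0.342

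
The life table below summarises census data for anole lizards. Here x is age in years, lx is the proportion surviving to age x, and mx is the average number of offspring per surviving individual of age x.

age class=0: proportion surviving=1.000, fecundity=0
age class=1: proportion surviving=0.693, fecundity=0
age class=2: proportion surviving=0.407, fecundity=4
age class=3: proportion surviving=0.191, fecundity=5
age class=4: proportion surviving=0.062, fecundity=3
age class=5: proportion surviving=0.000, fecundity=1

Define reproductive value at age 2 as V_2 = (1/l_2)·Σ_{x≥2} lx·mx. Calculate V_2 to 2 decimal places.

6.80

lx·mx for x ≥ 2: 1.628, 0.955, 0.186, 0 → sum = 2.769
V_2 = 2.769 / l_2 = 2.769 / 0.407 = 6.80344… → 6.80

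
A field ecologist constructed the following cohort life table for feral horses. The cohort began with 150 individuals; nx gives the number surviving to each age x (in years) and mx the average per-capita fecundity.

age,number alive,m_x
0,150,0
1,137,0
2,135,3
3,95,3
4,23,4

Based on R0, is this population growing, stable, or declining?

lx = nx/n0 = nx/150: 1, 0.91333…, 0.9, 0.63333…, 0.15333…
R0 = Σ lx·mx = 0 + 0 + 2.7 + 1.9… + 0.613333… = 5.213333…
R0 > 1, so the population is growing.

growing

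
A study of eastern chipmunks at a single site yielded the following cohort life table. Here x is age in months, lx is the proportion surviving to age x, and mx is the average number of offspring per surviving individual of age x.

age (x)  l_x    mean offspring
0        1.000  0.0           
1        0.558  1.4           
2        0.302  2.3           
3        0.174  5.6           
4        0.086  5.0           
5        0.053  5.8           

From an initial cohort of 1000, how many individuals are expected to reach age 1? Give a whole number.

Expected survivors = N0 · l_1 = 1000 × 0.558 = 558 → 558

558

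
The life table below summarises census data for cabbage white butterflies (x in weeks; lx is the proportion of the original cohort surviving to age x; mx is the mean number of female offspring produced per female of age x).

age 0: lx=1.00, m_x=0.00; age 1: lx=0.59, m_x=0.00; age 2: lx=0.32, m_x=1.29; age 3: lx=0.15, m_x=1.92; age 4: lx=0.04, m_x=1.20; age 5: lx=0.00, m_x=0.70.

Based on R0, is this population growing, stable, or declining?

declining

R0 = Σ lx·mx = 0 + 0 + 0.4128 + 0.288 + 0.048 + 0 = 0.7488
R0 < 1, so the population is declining.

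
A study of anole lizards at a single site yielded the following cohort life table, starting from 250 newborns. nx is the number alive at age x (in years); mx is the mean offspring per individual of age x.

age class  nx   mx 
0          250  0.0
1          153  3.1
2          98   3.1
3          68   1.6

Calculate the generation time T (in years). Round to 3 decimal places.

1.588

lx = nx/n0 = nx/250: 1, 0.612, 0.392, 0.272
lx·mx: 0, 1.8972, 1.2152, 0.4352 → R0 = 3.5476
x·lx·mx: 0, 1.8972, 2.4304, 1.3056 → Σ = 5.6332
T = 5.6332 / 3.5476 = 1.58789… → 1.588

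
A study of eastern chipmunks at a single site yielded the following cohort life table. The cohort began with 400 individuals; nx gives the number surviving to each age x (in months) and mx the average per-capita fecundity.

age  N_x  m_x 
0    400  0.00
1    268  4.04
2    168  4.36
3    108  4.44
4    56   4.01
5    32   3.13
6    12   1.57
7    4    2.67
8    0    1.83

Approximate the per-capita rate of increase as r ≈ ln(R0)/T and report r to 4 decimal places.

lx = nx/n0 = nx/400: 1, 0.67, 0.42, 0.27, 0.14, 0.08, 0.03, 0.01, 0
R0 = Σ lx·mx = 0 + 2.7068 + 1.8312 + 1.1988 + 0.5614 + 0.2504 + 0.0471 + 0.0267 + 0 = 6.6224
Σ x·lx·mx = 13.9327; T = 13.9327/6.6224 = 2.10387…
r ≈ ln(R0)/T = ln(6.6224)/2.10387… = 0.89856… → 0.8986

0.8986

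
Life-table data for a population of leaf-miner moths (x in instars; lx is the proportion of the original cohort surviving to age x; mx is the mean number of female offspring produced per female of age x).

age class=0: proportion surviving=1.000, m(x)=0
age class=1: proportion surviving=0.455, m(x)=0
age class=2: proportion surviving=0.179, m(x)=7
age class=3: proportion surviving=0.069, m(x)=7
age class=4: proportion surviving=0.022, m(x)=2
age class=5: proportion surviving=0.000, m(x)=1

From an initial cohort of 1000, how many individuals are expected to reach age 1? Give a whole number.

Expected survivors = N0 · l_1 = 1000 × 0.455 = 455 → 455

455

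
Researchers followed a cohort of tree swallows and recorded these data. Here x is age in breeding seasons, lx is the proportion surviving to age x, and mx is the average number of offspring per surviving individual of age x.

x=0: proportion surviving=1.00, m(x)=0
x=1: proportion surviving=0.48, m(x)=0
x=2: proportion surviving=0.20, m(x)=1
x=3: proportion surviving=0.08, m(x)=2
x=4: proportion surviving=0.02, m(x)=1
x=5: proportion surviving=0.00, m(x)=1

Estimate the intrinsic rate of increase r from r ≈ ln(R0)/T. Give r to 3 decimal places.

-0.383

R0 = Σ lx·mx = 0 + 0 + 0.2 + 0.16 + 0.02 + 0 = 0.38
Σ x·lx·mx = 0.96; T = 0.96/0.38 = 2.52632…
r ≈ ln(R0)/T = ln(0.38)/2.52632… = -0.383… → -0.383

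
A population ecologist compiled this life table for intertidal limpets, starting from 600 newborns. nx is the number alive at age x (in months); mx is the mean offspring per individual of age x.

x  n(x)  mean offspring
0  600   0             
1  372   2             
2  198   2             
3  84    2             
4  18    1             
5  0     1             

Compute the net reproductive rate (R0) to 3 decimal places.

lx = nx/n0 = nx/600: 1, 0.62, 0.33, 0.14, 0.03, 0
lx·mx by age: 0, 1.24, 0.66, 0.28, 0.03, 0
R0 = Σ lx·mx = 2.21 → 2.210

2.210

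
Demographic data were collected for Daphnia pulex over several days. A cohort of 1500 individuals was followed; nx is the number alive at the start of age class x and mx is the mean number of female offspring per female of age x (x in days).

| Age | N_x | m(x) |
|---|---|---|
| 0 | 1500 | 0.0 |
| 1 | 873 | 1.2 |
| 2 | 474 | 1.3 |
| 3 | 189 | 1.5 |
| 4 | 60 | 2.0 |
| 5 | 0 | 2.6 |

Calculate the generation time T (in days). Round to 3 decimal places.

lx = nx/n0 = nx/1500: 1, 0.582, 0.316, 0.126, 0.04, 0
lx·mx: 0, 0.6984, 0.4108, 0.189, 0.08, 0 → R0 = 1.3782
x·lx·mx: 0, 0.6984, 0.8216, 0.567, 0.32, 0 → Σ = 2.407
T = 2.407 / 1.3782 = 1.746481… → 1.746

1.746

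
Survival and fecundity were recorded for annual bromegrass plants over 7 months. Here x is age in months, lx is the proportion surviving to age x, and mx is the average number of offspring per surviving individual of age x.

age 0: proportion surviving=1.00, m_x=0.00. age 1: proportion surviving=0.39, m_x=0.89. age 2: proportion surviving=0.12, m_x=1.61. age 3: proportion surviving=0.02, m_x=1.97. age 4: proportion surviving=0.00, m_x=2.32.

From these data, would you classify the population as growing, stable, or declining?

R0 = Σ lx·mx = 0 + 0.3471 + 0.1932 + 0.0394 + 0 = 0.5797
R0 < 1, so the population is declining.

declining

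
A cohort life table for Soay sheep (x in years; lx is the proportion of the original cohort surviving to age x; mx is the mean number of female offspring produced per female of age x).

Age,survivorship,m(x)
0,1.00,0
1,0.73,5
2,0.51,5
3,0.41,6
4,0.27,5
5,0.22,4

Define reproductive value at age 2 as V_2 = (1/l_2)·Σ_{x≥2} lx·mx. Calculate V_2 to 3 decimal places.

lx·mx for x ≥ 2: 2.55, 2.46, 1.35, 0.88 → sum = 7.24
V_2 = 7.24 / l_2 = 7.24 / 0.51 = 14.196078… → 14.196

14.196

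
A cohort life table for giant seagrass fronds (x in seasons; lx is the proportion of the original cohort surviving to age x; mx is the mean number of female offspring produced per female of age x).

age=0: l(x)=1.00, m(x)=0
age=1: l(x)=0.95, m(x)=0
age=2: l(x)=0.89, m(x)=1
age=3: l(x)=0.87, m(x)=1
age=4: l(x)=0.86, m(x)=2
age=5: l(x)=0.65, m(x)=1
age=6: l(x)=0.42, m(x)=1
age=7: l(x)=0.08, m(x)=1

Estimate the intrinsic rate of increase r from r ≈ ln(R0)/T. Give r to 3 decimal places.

R0 = Σ lx·mx = 0 + 0 + 0.89 + 0.87 + 1.72 + 0.65 + 0.42 + 0.08 = 4.63
Σ x·lx·mx = 17.6; T = 17.6/4.63 = 3.8013…
r ≈ ln(R0)/T = ln(4.63)/3.8013… = 0.40317… → 0.403

0.403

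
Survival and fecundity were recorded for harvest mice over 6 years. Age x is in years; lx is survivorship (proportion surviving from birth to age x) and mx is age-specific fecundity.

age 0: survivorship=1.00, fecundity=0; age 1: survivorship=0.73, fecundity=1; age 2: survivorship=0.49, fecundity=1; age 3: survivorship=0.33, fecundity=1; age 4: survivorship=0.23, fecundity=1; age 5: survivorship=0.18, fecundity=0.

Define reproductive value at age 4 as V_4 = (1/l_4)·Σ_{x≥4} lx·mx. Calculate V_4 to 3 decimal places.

1.000

lx·mx for x ≥ 4: 0.23, 0 → sum = 0.23
V_4 = 0.23 / l_4 = 0.23 / 0.23 = 1 → 1.000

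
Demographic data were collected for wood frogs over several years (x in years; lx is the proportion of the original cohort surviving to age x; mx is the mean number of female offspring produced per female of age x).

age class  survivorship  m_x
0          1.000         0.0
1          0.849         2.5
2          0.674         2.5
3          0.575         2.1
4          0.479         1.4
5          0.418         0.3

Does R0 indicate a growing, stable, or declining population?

growing

R0 = Σ lx·mx = 0 + 2.1225 + 1.685 + 1.2075 + 0.6706 + 0.1254 = 5.811
R0 > 1, so the population is growing.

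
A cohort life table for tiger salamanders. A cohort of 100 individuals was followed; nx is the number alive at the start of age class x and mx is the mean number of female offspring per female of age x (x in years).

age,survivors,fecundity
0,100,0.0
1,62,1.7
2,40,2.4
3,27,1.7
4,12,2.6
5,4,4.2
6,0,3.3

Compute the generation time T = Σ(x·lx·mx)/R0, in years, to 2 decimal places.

lx = nx/n0 = nx/100: 1, 0.62, 0.4, 0.27, 0.12, 0.04, 0
lx·mx: 0, 1.054, 0.96, 0.459, 0.312, 0.168, 0 → R0 = 2.953
x·lx·mx: 0, 1.054, 1.92, 1.377, 1.248, 0.84, 0 → Σ = 6.439
T = 6.439 / 2.953 = 2.180494… → 2.18

2.18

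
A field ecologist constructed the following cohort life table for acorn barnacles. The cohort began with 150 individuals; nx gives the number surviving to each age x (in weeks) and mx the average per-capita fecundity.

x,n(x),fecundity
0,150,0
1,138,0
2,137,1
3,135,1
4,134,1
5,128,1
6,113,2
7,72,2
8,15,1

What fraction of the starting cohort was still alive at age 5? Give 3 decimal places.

l_5 = n_5/n_0 = 128/150 = 0.853333… → 0.853

0.853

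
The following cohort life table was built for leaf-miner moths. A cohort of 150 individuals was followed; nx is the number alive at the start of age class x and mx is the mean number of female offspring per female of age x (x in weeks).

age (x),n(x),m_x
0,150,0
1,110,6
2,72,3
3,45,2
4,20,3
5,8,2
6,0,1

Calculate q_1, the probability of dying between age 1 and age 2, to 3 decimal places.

lx = nx/n0 = nx/150: 1, 0.73333…, 0.48, 0.3, 0.13333…, 0.05333…, 0
q_1 = (l_1 − l_2) / l_1 = (0.733333… − 0.48) / 0.733333…
     = 0.253333… / 0.733333… = 0.345455… → 0.345

0.345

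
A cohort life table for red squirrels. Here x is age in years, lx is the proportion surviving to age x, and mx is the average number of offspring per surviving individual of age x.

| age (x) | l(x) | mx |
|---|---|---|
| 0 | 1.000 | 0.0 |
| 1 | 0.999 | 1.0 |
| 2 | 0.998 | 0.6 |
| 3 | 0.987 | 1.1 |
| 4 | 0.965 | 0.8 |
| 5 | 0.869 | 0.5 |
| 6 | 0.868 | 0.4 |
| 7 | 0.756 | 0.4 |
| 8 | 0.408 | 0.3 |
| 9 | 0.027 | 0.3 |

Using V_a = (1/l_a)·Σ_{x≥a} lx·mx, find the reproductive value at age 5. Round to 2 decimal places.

lx·mx for x ≥ 5: 0.4345, 0.3472, 0.3024, 0.1224, 0.0081 → sum = 1.2146
V_5 = 1.2146 / l_5 = 1.2146 / 0.869 = 1.397699… → 1.40

1.40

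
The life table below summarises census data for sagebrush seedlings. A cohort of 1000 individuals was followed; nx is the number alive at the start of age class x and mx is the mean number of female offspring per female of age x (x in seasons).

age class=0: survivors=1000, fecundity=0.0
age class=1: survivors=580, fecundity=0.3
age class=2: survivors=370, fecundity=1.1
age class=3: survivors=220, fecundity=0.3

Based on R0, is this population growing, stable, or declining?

lx = nx/n0 = nx/1000: 1, 0.58, 0.37, 0.22
R0 = Σ lx·mx = 0 + 0.174 + 0.407 + 0.066 = 0.647
R0 < 1, so the population is declining.

declining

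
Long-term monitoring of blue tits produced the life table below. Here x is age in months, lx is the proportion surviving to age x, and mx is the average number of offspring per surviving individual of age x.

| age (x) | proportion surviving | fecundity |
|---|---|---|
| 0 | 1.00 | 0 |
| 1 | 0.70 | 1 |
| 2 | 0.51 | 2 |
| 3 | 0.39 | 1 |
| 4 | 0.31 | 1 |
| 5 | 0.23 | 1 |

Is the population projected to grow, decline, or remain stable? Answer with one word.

growing

R0 = Σ lx·mx = 0 + 0.7 + 1.02 + 0.39 + 0.31 + 0.23 = 2.65
R0 > 1, so the population is growing.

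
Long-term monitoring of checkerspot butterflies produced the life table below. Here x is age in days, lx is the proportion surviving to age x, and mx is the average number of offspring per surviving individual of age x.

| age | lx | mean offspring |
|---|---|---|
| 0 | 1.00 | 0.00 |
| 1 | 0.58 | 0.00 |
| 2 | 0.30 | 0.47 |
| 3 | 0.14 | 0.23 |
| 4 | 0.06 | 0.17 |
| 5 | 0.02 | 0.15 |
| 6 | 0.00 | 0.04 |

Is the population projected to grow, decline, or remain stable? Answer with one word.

declining

R0 = Σ lx·mx = 0 + 0 + 0.141 + 0.0322 + 0.0102 + 0.003 + 0 = 0.1864
R0 < 1, so the population is declining.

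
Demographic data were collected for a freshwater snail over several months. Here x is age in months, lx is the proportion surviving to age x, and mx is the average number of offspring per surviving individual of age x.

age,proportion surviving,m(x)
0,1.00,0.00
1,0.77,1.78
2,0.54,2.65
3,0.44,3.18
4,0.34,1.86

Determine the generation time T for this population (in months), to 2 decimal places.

2.27

lx·mx: 0, 1.3706, 1.431, 1.3992, 0.6324 → R0 = 4.8332
x·lx·mx: 0, 1.3706, 2.862, 4.1976, 2.5296 → Σ = 10.9598
T = 10.9598 / 4.8332 = 2.267607… → 2.27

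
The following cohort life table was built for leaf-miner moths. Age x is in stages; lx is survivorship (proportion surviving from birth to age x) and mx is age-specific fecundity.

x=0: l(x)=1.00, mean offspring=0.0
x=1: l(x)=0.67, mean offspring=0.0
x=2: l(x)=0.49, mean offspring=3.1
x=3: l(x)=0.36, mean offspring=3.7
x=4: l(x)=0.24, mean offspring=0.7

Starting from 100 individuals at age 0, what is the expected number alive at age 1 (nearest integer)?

67

Expected survivors = N0 · l_1 = 100 × 0.67 = 67 → 67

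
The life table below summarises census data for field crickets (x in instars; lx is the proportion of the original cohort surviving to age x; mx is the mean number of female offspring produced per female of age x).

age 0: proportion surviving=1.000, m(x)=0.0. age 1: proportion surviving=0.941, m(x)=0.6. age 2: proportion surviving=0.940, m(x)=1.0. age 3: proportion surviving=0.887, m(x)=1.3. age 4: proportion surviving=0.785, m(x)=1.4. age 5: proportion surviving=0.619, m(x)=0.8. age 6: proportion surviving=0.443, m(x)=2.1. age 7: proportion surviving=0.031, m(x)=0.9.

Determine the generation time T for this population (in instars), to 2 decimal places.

lx·mx: 0, 0.5646, 0.94, 1.1531, 1.099, 0.4952, 0.9303, 0.0279 → R0 = 5.2101
x·lx·mx: 0, 0.5646, 1.88, 3.4593, 4.396, 2.476, 5.5818, 0.1953 → Σ = 18.553
T = 18.553 / 5.2101 = 3.560968… → 3.56

3.56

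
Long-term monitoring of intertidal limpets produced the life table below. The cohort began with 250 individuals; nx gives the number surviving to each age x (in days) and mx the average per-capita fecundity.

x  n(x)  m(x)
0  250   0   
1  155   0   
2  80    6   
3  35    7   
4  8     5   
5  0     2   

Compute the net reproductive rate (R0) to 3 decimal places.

3.060

lx = nx/n0 = nx/250: 1, 0.62, 0.32, 0.14, 0.032, 0
lx·mx by age: 0, 0, 1.92, 0.98, 0.16, 0
R0 = Σ lx·mx = 3.06 → 3.060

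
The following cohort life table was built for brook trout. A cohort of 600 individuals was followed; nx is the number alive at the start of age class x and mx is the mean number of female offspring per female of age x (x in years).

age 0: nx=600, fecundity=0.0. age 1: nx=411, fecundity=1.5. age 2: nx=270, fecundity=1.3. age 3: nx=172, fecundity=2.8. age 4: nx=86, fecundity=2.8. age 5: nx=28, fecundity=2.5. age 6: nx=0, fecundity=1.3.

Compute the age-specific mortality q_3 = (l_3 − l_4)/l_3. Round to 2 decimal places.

lx = nx/n0 = nx/600: 1, 0.685, 0.45, 0.28667…, 0.14333…, 0.04667…, 0
q_3 = (l_3 − l_4) / l_3 = (0.286667… − 0.143333…) / 0.286667…
     = 0.143333… / 0.286667… = 0.5… → 0.50

0.50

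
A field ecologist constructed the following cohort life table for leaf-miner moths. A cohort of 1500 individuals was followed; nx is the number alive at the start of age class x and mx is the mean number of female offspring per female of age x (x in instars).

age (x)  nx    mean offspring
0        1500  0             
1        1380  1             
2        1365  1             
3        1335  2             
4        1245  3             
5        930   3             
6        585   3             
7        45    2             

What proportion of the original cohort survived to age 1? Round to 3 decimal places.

l_1 = n_1/n_0 = 1380/1500 = 0.92 → 0.920

0.920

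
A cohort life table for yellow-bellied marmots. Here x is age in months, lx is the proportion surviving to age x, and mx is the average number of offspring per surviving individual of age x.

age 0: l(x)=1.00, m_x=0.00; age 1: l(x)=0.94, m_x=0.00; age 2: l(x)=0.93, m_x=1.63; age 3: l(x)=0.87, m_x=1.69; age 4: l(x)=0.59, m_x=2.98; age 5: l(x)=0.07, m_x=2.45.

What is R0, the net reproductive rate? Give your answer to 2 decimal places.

4.92

lx·mx by age: 0, 0, 1.5159, 1.4703, 1.7582, 0.1715
R0 = Σ lx·mx = 4.9159 → 4.92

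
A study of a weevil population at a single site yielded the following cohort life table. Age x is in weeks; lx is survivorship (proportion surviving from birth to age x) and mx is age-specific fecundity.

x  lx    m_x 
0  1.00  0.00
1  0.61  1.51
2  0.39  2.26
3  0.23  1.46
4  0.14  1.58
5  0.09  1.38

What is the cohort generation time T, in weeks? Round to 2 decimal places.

lx·mx: 0, 0.9211, 0.8814, 0.3358, 0.2212, 0.1242 → R0 = 2.4837
x·lx·mx: 0, 0.9211, 1.7628, 1.0074, 0.8848, 0.621 → Σ = 5.1971
T = 5.1971 / 2.4837 = 2.092483… → 2.09

2.09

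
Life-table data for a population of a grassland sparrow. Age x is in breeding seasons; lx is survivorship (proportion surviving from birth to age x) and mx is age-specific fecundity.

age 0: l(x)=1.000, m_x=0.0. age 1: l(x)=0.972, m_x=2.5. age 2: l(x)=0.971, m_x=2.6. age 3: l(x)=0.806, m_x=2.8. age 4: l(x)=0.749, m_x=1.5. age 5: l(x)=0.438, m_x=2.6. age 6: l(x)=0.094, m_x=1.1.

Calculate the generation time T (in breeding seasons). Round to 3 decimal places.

2.616

lx·mx: 0, 2.43, 2.5246, 2.2568, 1.1235, 1.1388, 0.1034 → R0 = 9.5771
x·lx·mx: 0, 2.43, 5.0492, 6.7704, 4.494, 5.694, 0.6204 → Σ = 25.058
T = 25.058 / 9.5771 = 2.61645… → 2.616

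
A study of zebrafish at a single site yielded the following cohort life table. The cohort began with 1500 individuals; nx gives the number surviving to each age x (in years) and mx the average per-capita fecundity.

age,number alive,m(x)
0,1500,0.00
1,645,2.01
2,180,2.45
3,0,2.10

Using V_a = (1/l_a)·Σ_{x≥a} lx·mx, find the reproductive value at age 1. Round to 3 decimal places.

lx = nx/n0 = nx/1500: 1, 0.43, 0.12, 0
lx·mx for x ≥ 1: 0.8643, 0.294, 0 → sum = 1.1583
V_1 = 1.1583 / l_1 = 1.1583 / 0.43 = 2.693721… → 2.694

2.694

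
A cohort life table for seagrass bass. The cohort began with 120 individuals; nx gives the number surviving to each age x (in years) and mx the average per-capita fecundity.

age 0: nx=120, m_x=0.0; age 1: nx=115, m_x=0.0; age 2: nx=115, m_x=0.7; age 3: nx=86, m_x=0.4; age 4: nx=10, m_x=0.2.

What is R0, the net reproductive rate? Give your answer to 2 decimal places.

lx = nx/n0 = nx/120: 1, 0.95833…, 0.95833…, 0.71667…, 0.08333…
lx·mx by age: 0, 0, 0.670833…, 0.286667…, 0.016667…
R0 = Σ lx·mx = 0.974167… → 0.97

0.97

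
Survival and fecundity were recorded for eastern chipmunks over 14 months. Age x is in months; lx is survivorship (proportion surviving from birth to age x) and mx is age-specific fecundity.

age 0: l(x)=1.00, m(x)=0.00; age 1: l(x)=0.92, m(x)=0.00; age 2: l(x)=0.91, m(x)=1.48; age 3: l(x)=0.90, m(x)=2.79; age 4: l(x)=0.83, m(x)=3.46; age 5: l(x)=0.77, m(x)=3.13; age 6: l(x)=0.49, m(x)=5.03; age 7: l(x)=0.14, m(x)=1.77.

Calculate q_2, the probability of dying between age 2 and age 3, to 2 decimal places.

0.01

q_2 = (l_2 − l_3) / l_2 = (0.91 − 0.9) / 0.91
     = 0.01 / 0.91 = 0.010989… → 0.01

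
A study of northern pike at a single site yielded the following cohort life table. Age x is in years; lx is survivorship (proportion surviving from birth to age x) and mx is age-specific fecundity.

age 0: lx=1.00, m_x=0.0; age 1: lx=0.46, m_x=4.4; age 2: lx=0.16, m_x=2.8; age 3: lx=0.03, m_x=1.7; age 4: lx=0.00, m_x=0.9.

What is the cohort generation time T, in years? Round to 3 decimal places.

1.218

lx·mx: 0, 2.024, 0.448, 0.051, 0 → R0 = 2.523
x·lx·mx: 0, 2.024, 0.896, 0.153, 0 → Σ = 3.073
T = 3.073 / 2.523 = 1.217994… → 1.218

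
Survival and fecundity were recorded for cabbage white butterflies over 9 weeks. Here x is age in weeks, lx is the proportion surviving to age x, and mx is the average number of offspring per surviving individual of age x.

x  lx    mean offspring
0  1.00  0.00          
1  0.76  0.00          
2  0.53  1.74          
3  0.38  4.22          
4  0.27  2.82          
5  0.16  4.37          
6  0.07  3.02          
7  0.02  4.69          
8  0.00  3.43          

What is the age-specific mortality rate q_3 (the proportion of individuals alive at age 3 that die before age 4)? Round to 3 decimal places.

q_3 = (l_3 − l_4) / l_3 = (0.38 − 0.27) / 0.38
     = 0.11 / 0.38 = 0.289474… → 0.289

0.289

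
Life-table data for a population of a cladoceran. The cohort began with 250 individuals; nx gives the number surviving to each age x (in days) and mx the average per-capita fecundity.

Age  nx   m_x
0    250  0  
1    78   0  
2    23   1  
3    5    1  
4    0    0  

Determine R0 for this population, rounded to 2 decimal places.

0.11

lx = nx/n0 = nx/250: 1, 0.312, 0.092, 0.02, 0
lx·mx by age: 0, 0, 0.092, 0.02, 0
R0 = Σ lx·mx = 0.112 → 0.11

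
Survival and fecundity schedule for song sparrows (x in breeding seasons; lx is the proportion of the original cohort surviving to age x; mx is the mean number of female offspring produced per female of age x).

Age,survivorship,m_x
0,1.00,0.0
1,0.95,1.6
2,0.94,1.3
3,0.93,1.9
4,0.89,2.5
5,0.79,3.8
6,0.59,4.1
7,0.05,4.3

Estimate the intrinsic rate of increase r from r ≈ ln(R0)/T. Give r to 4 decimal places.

0.6325

R0 = Σ lx·mx = 0 + 1.52 + 1.222 + 1.767 + 2.225 + 3.002 + 2.419 + 0.215 = 12.37
Σ x·lx·mx = 49.194; T = 49.194/12.37 = 3.97688…
r ≈ ln(R0)/T = ln(12.37)/3.97688… = 0.632474… → 0.6325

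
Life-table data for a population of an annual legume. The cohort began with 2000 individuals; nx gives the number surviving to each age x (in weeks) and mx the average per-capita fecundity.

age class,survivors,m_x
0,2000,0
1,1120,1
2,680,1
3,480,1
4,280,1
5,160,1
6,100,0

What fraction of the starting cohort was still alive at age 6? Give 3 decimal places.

0.050

l_6 = n_6/n_0 = 100/2000 = 0.05 → 0.050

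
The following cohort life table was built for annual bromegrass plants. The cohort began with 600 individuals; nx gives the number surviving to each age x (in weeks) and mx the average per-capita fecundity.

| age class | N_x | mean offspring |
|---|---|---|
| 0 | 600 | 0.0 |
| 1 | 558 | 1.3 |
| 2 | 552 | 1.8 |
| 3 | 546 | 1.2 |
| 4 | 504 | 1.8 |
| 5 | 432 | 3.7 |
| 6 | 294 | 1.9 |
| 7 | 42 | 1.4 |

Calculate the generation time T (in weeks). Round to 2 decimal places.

3.65

lx = nx/n0 = nx/600: 1, 0.93, 0.92, 0.91, 0.84, 0.72, 0.49, 0.07
lx·mx: 0, 1.209, 1.656, 1.092, 1.512, 2.664, 0.931, 0.098 → R0 = 9.162
x·lx·mx: 0, 1.209, 3.312, 3.276, 6.048, 13.32, 5.586, 0.686 → Σ = 33.437
T = 33.437 / 9.162 = 3.649531… → 3.65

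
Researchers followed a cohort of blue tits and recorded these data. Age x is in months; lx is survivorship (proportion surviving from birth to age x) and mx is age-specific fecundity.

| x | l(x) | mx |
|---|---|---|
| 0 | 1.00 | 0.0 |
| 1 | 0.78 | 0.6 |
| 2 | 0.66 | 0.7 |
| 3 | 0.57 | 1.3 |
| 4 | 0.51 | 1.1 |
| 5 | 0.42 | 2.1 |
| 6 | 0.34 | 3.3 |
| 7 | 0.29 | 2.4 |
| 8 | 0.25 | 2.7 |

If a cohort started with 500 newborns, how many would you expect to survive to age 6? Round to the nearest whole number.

170

Expected survivors = N0 · l_6 = 500 × 0.34 = 170 → 170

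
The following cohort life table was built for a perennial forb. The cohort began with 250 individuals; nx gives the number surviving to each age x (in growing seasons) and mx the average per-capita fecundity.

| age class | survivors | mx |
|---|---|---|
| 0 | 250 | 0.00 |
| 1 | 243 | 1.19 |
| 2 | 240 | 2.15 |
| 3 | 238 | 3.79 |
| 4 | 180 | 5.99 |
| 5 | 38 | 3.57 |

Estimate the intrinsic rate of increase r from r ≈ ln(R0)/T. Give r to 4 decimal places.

0.7962

lx = nx/n0 = nx/250: 1, 0.972, 0.96, 0.952, 0.72, 0.152
R0 = Σ lx·mx = 0 + 1.15668 + 2.064 + 3.60808 + 4.3128 + 0.54264 = 11.6842
Σ x·lx·mx = 36.07332; T = 36.07332/11.6842 = 3.08736…
r ≈ ln(R0)/T = ln(11.6842)/3.08736… = 0.796227… → 0.7962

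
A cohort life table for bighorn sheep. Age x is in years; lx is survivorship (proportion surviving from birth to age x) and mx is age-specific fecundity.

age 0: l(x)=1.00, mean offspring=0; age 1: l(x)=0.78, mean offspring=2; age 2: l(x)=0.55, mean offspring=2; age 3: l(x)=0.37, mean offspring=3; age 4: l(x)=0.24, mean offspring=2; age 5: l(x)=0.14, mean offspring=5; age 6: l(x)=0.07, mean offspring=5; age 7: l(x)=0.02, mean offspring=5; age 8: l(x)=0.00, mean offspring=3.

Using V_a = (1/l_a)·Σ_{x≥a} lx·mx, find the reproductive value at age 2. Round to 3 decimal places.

6.982

lx·mx for x ≥ 2: 1.1, 1.11, 0.48, 0.7, 0.35, 0.1, 0 → sum = 3.84
V_2 = 3.84 / l_2 = 3.84 / 0.55 = 6.981818… → 6.982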